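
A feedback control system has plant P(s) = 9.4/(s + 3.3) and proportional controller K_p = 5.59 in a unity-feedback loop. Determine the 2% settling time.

Closed-loop transfer function: T(s) = K_p·P(s)/(1 + K_p·P(s)) = 52.55/(s + 3.3 + 52.55) = 52.55/(s + 55.85).
Time constant τ = 1/55.85 = 0.01791 s, so the 2% settling time is about 4τ = 0.0716 s.

T_s ≈ 0.0716 s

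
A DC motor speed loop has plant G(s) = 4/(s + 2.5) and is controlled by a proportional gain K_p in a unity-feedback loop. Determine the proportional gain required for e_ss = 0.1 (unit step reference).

K_p = 5.62

Steady-state error for a unit step on this type-0 loop is 1/(1 + K_p·G(0)).
G(0) = 1.6. Require 1/(1 + K_p·1.6) = 0.1, so 1 + 1.6·K_p = 10.
K_p = (10 − 1)/1.6 = 5.62.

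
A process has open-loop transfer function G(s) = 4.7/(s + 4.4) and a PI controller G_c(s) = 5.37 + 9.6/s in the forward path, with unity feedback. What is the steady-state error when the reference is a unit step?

The open loop G_c(s)G(s) has a pole at the origin (type 1), so the static position error constant is infinite and e_ss = 1/(1+∞) = 0.

0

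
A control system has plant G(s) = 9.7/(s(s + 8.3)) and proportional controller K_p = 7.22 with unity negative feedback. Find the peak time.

Closed-loop characteristic equation: s² + 8.3s + 70.03 = 0, so ω_n = 8.369 rad/s and ζ = 8.3/(2·8.369) = 0.4959.
Damped frequency ω_d = ω_n√(1−ζ²) = 7.267 rad/s, so peak time T_p = π/ω_d = 0.432 s.

T_p = 0.432 s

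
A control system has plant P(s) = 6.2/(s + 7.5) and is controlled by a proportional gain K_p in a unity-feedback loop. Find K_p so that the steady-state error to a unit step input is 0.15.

K_p = 6.85

For a type-0 loop with proportional control, e_ss = 1/(1 + K_p·P(0)).
P(0) = 0.8267. Require 1/(1 + K_p·0.8267) = 0.15, so 1 + 0.8267·K_p = 6.667.
K_p = (6.667 − 1)/0.8267 = 6.85.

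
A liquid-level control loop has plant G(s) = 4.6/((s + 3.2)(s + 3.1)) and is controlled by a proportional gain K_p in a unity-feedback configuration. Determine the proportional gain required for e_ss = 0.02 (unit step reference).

Steady-state error for a unit step on this type-0 loop is 1/(1 + K_p·G(0)).
G(0) = 0.4637. Require 1/(1 + K_p·0.4637) = 0.02, so 1 + 0.4637·K_p = 50.
K_p = (50 − 1)/0.4637 = 106.

K_p = 106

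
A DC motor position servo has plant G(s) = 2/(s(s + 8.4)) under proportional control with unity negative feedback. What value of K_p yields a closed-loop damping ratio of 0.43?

Closed-loop characteristic equation: s² + 8.4s + K_p·2 = 0.
So ω_n = √(2K_p) and 2ζω_n = 8.4, giving ζ = 8.4/(2√(2K_p)).
Setting ζ = 0.43: √(2K_p) = 8.4/(2·0.43) = 9.767, so K_p = 95.4/2 = 47.7.

K_p = 47.7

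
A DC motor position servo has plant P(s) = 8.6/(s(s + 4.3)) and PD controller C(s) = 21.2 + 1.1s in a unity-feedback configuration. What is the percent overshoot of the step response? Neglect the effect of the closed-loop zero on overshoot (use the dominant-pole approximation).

Forward path: (21.2 + 1.1s)·8.6/(s(s+4.3)). The closed-loop characteristic equation is s² + (4.3 + 8.6·1.1)s + 8.6·21.2 = 0.
That is s² + 13.76s + 182.3 = 0, so ω_n = 13.5 rad/s and ζ = 13.76/(2·13.5) = 0.5095.
%OS = 100·exp(−πζ/√(1−ζ²)) = 15.6%.

15.6%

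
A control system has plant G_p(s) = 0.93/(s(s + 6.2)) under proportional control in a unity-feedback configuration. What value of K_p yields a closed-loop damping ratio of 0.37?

K_p = 75.5

Closed-loop characteristic equation: s² + 6.2s + K_p·0.93 = 0.
So ω_n = √(0.93K_p) and 2ζω_n = 6.2, giving ζ = 6.2/(2√(0.93K_p)).
Setting ζ = 0.37: √(0.93K_p) = 6.2/(2·0.37) = 8.378, so K_p = 70.2/0.93 = 75.5.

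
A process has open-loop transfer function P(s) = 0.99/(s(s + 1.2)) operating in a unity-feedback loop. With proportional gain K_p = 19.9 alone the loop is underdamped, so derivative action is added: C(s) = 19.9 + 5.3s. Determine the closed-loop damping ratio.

Forward path: (19.9 + 5.3s)·0.99/(s(s+1.2)). The closed-loop characteristic equation is s² + (1.2 + 0.99·5.3)s + 0.99·19.9 = 0.
That is s² + 6.447s + 19.7 = 0, so ω_n = 4.439 rad/s and ζ = 6.447/(2·4.439) = 0.7262.

ζ = 0.726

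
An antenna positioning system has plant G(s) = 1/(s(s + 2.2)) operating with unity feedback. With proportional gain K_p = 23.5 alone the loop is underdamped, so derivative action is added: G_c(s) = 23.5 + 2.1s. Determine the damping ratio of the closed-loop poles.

ζ = 0.444

Forward path: (23.5 + 2.1s)·1/(s(s+2.2)). The closed-loop characteristic equation is s² + (2.2 + 1·2.1)s + 1·23.5 = 0.
That is s² + 4.3s + 23.5 = 0, so ω_n = 4.848 rad/s and ζ = 4.3/(2·4.848) = 0.4435.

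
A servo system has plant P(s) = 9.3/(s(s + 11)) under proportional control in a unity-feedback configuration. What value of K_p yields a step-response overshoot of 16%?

From %OS = 100·exp(−πζ/√(1−ζ²)) = 16%, ζ = −ln(0.16)/√(π²+ln²(0.16)) = 0.5039.
Characteristic equation s² + 11s + 9.3K_p = 0 gives ζ = 11/(2√(9.3K_p)).
Setting ζ = 0.5039: √(9.3K_p) = 11/(2·0.5039) = 10.92, so K_p = 119.1/9.3 = 12.8.

K_p = 12.8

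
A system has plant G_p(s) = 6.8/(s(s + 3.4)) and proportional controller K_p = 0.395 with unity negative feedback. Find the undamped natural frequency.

ω_n = 1.64 rad/s

With unity feedback the closed-loop characteristic equation is s² + 3.4s + 0.395·6.8 = s² + 3.4s + 2.686 = 0.
Matching s² + 2ζω_n s + ω_n²: ω_n = √2.686 = 1.639 rad/s and 2ζω_n = 3.4, so ζ = 3.4/(2·1.639) = 1.04.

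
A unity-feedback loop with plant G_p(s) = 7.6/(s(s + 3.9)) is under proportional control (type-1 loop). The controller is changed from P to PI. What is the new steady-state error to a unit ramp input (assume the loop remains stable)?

The integrator raises the loop to type 2, so K_v → ∞ and e_ss to a ramp is zero.

0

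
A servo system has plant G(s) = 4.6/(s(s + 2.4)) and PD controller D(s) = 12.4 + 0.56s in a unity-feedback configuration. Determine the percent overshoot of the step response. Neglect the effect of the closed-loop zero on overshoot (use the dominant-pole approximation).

Forward path: (12.4 + 0.56s)·4.6/(s(s+2.4)). The closed-loop characteristic equation is s² + (2.4 + 4.6·0.56)s + 4.6·12.4 = 0.
That is s² + 4.976s + 57.04 = 0, so ω_n = 7.552 rad/s and ζ = 4.976/(2·7.552) = 0.3294.
%OS = 100·exp(−πζ/√(1−ζ²)) = 33.4%.

33.4%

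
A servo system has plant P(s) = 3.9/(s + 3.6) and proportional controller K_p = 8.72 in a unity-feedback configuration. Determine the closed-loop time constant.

Closed-loop transfer function: T(s) = K_p·P(s)/(1 + K_p·P(s)) = 34.01/(s + 3.6 + 34.01) = 34.01/(s + 37.61).
Time constant τ = 1/37.61 = 0.0266 s.

τ = 0.0266 s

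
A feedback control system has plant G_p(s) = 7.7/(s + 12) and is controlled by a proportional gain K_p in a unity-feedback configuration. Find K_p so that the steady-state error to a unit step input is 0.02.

K_p = 76.4

Steady-state error for a unit step on this type-0 loop is 1/(1 + K_p·G_p(0)).
G_p(0) = 0.6417. Require 1/(1 + K_p·0.6417) = 0.02, so 1 + 0.6417·K_p = 50.
K_p = (50 − 1)/0.6417 = 76.4.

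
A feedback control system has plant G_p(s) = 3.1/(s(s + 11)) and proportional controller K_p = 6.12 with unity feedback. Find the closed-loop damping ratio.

1 + K_p·G_p(s) = 0 gives s² + 11s + 18.97 = 0.
So ω_n² = 18.97 ⇒ ω_n = 4.356 rad/s, and ζ = 11/(2ω_n) = 1.26.

ζ = 1.26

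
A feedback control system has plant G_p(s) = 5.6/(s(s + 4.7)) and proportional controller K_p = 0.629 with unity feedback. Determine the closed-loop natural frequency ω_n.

The closed-loop denominator is s(s+4.7) + 0.629·5.6 = s² + 4.7s + 3.522.
Matching s² + 2ζω_n s + ω_n²: ω_n = √3.522 = 1.877 rad/s and 2ζω_n = 4.7, so ζ = 4.7/(2·1.877) = 1.25.

ω_n = 1.88 rad/s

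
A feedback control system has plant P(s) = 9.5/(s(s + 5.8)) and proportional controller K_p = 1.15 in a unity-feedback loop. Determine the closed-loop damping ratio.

1 + K_p·P(s) = 0 gives s² + 5.8s + 10.92 = 0.
Matching s² + 2ζω_n s + ω_n²: ω_n = √10.92 = 3.305 rad/s and 2ζω_n = 5.8, so ζ = 5.8/(2·3.305) = 0.877.

ζ = 0.877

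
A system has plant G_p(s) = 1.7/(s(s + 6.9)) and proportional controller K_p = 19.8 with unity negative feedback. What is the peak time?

T_p = 0.674 s

From 1 + K_pG_p(s) = 0: s² + 6.9s + 33.66 = 0 ⇒ ω_n = 5.802, ζ = 0.5947.
Damped frequency ω_d = ω_n√(1−ζ²) = 4.664 rad/s, so peak time T_p = π/ω_d = 0.674 s.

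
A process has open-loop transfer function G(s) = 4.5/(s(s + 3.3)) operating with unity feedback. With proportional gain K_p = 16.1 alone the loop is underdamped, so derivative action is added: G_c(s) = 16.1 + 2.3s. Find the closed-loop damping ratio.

Forward path: (16.1 + 2.3s)·4.5/(s(s+3.3)). The closed-loop characteristic equation is s² + (3.3 + 4.5·2.3)s + 4.5·16.1 = 0.
That is s² + 13.65s + 72.45 = 0, so ω_n = 8.512 rad/s and ζ = 13.65/(2·8.512) = 0.8018.

ζ = 0.802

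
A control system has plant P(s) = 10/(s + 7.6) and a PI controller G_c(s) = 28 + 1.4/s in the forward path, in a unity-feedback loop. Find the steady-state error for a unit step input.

The open loop G_c(s)P(s) has a pole at the origin (type 1), so the static position error constant is infinite and e_ss = 1/(1+∞) = 0.

0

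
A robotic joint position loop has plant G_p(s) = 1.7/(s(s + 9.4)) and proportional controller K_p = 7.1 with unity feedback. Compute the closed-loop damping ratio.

The closed-loop denominator is s(s+9.4) + 7.1·1.7 = s² + 9.4s + 12.07.
So ω_n² = 12.07 ⇒ ω_n = 3.474 rad/s, and ζ = 9.4/(2ω_n) = 1.35.

ζ = 1.35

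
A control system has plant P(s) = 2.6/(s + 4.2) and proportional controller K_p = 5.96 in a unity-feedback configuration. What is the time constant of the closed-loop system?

Closed-loop transfer function: T(s) = K_p·P(s)/(1 + K_p·P(s)) = 15.5/(s + 4.2 + 15.5) = 15.5/(s + 19.7).
Time constant τ = 1/19.7 = 0.0508 s.

τ = 0.0508 s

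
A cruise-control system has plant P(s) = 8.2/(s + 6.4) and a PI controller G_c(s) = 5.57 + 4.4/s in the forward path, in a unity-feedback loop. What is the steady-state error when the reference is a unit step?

The open loop G_c(s)P(s) has a pole at the origin (type 1), so the static position error constant is infinite and e_ss = 1/(1+∞) = 0.

0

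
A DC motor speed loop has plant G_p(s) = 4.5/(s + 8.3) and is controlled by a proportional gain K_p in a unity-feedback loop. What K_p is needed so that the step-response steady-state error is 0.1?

K_p = 16.6

The loop is type 0, so e_ss(step) = 1/(1 + K_pos) with K_pos = K_p·G_p(0).
G_p(0) = 0.5422. Require 1/(1 + K_p·0.5422) = 0.1, so 1 + 0.5422·K_p = 10.
K_p = (10 − 1)/0.5422 = 16.6.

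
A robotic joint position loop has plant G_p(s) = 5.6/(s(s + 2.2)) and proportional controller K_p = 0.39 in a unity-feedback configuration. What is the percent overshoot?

3.01%

Closed-loop characteristic equation: s² + 2.2s + 2.184 = 0, so ω_n = 1.478 rad/s and ζ = 2.2/(2·1.478) = 0.7443.
%OS = 100·exp(−πζ/√(1−ζ²)) = 100·exp(−π·0.7443/√0.446) = 3.01%.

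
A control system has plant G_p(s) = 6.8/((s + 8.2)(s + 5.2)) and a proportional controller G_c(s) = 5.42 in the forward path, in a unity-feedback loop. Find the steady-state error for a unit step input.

0.536

The loop is type 0. Static position error constant K_pos = G_c(0)·G_p(0) = 5.42·0.1595 = 0.8644.
Steady-state error to a unit step: e_ss = 1/(1+K_pos) = 1/1.864 = 0.536.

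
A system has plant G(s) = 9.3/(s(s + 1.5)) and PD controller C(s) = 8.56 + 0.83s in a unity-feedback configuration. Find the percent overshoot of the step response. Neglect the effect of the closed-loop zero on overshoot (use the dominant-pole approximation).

15%

Forward path: (8.56 + 0.83s)·9.3/(s(s+1.5)). The closed-loop characteristic equation is s² + (1.5 + 9.3·0.83)s + 9.3·8.56 = 0.
That is s² + 9.219s + 79.61 = 0, so ω_n = 8.922 rad/s and ζ = 9.219/(2·8.922) = 0.5166.
%OS = 100·exp(−πζ/√(1−ζ²)) = 15%.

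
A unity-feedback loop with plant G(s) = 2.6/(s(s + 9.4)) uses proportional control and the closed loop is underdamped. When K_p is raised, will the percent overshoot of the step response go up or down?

increase

ζ = 9.4/(2√(2.6K_p)) decreases as K_p grows; lower damping means more overshoot.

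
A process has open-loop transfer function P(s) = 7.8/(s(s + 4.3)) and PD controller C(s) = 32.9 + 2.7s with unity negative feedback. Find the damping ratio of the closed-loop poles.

Forward path: (32.9 + 2.7s)·7.8/(s(s+4.3)). The closed-loop characteristic equation is s² + (4.3 + 7.8·2.7)s + 7.8·32.9 = 0.
That is s² + 25.36s + 256.6 = 0, so ω_n = 16.02 rad/s and ζ = 25.36/(2·16.02) = 0.7915.

ζ = 0.792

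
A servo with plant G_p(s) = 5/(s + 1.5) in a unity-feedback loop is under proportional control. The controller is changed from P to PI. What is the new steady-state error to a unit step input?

0

The integrator makes K_pos = lim_{s→0} C(s)G(s) infinite, so e_ss = 1/(1+K_pos) = 0.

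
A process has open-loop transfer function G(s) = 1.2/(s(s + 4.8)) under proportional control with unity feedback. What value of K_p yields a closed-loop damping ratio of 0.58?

Closed-loop characteristic equation: s² + 4.8s + K_p·1.2 = 0.
So ω_n = √(1.2K_p) and 2ζω_n = 4.8, giving ζ = 4.8/(2√(1.2K_p)).
Setting ζ = 0.58: √(1.2K_p) = 4.8/(2·0.58) = 4.138, so K_p = 17.12/1.2 = 14.3.

K_p = 14.3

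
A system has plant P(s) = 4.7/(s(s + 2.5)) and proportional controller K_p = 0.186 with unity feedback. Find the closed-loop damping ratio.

The closed-loop denominator is s(s+2.5) + 0.186·4.7 = s² + 2.5s + 0.8742.
Matching s² + 2ζω_n s + ω_n²: ω_n = √0.8742 = 0.935 rad/s and 2ζω_n = 2.5, so ζ = 2.5/(2·0.935) = 1.34.

ζ = 1.34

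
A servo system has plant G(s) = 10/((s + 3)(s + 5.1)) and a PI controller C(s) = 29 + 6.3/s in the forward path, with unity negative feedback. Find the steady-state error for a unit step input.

0

The open loop C(s)G(s) has a pole at the origin (type 1), so the static position error constant is infinite and e_ss = 1/(1+∞) = 0.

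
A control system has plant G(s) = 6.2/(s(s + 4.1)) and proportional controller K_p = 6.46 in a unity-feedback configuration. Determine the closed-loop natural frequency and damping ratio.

ω_n = 6.33 rad/s, ζ = 0.324

With unity feedback the closed-loop characteristic equation is s² + 4.1s + 6.46·6.2 = s² + 4.1s + 40.05 = 0.
Matching s² + 2ζω_n s + ω_n²: ω_n = √40.05 = 6.329 rad/s and 2ζω_n = 4.1, so ζ = 4.1/(2·6.329) = 0.324.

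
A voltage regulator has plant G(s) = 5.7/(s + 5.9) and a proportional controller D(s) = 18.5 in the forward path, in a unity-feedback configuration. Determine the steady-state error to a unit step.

0.053

The loop is type 0. Static position error constant K_pos = D(0)·G(0) = 18.5·0.9661 = 17.87.
Steady-state error to a unit step: e_ss = 1/(1+K_pos) = 1/18.87 = 0.053.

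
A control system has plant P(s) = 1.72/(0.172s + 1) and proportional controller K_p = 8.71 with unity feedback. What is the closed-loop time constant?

τ = 0.0108 s

Closed loop: T(s) = K_p·P/(1+K_p·P) = 14.98/(0.172s + 1 + 14.98), with pole at s = −(1 + 14.98)/0.172 = −92.91.
Closed-loop time constant τ = 1/92.91 = 0.0108 s.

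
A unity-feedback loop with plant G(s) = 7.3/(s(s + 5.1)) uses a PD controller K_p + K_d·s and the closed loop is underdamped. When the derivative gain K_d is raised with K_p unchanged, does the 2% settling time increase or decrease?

decrease

Characteristic equation s² + (5.1 + 7.3K_d)s + 7.3K_p = 0: raising K_d increases ζω_n = (5.1+7.3K_d)/2 while the loop stays underdamped, so T_s ≈ 4/(ζω_n) decreases.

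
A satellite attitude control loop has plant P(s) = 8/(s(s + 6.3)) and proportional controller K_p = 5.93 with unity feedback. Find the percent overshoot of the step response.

Closed-loop characteristic equation: s² + 6.3s + 47.44 = 0, so ω_n = 6.888 rad/s and ζ = 6.3/(2·6.888) = 0.4573.
%OS = 100·exp(−πζ/√(1−ζ²)) = 100·exp(−π·0.4573/√0.7908) = 19.9%.

19.9%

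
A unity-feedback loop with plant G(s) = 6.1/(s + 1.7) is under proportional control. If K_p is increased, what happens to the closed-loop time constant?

decrease

The closed-loop bandwidth 1.7+K_p·6.1 grows with K_p, so τ shrinks.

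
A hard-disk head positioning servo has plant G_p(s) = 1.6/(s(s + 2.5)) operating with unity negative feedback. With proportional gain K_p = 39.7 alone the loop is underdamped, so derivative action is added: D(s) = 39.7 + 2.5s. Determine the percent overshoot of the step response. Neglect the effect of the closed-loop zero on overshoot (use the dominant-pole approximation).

24.6%

Forward path: (39.7 + 2.5s)·1.6/(s(s+2.5)). The closed-loop characteristic equation is s² + (2.5 + 1.6·2.5)s + 1.6·39.7 = 0.
That is s² + 6.5s + 63.52 = 0, so ω_n = 7.97 rad/s and ζ = 6.5/(2·7.97) = 0.4078.
%OS = 100·exp(−πζ/√(1−ζ²)) = 24.6%.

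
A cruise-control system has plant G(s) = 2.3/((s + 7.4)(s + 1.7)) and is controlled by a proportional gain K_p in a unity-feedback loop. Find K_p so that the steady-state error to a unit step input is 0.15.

For a type-0 loop with proportional control, e_ss = 1/(1 + K_p·G(0)).
G(0) = 0.1828. Require 1/(1 + K_p·0.1828) = 0.15, so 1 + 0.1828·K_p = 6.667.
K_p = (6.667 − 1)/0.1828 = 31.

K_p = 31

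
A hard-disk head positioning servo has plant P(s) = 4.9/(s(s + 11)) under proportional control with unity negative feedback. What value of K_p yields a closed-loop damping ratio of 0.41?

K_p = 36.7

Closed-loop characteristic equation: s² + 11s + K_p·4.9 = 0.
So ω_n = √(4.9K_p) and 2ζω_n = 11, giving ζ = 11/(2√(4.9K_p)).
Setting ζ = 0.41: √(4.9K_p) = 11/(2·0.41) = 13.41, so K_p = 180/4.9 = 36.7.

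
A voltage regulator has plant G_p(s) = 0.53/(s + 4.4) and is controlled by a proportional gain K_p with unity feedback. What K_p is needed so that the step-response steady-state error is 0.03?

K_p = 268

The loop is type 0, so e_ss(step) = 1/(1 + K_pos) with K_pos = K_p·G_p(0).
G_p(0) = 0.1205. Require 1/(1 + K_p·0.1205) = 0.03, so 1 + 0.1205·K_p = 33.33.
K_p = (33.33 − 1)/0.1205 = 268.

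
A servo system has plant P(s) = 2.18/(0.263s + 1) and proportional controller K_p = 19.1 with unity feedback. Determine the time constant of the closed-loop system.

Closed loop: T(s) = K_p·P/(1+K_p·P) = 41.64/(0.263s + 1 + 41.64), with pole at s = −(1 + 41.64)/0.263 = −162.1.
Closed-loop time constant τ = 1/162.1 = 0.00617 s.

τ = 0.00617 s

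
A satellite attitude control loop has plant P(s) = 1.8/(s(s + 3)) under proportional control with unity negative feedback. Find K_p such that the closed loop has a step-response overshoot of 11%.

From %OS = 100·exp(−πζ/√(1−ζ²)) = 11%, ζ = −ln(0.11)/√(π²+ln²(0.11)) = 0.5749.
Characteristic equation s² + 3s + 1.8K_p = 0 gives ζ = 3/(2√(1.8K_p)).
Setting ζ = 0.5749: √(1.8K_p) = 3/(2·0.5749) = 2.609, so K_p = 6.808/1.8 = 3.78.

K_p = 3.78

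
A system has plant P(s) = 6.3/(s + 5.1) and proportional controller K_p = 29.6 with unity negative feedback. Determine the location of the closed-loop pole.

Closed-loop transfer function: T(s) = K_p·P(s)/(1 + K_p·P(s)) = 186.5/(s + 5.1 + 186.5) = 186.5/(s + 191.6).
The closed-loop pole is at s = −191.6.

s = -191.6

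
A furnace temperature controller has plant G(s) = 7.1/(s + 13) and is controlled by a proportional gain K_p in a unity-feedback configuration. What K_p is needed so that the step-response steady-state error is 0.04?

For a type-0 loop with proportional control, e_ss = 1/(1 + K_p·G(0)).
G(0) = 0.5462. Require 1/(1 + K_p·0.5462) = 0.04, so 1 + 0.5462·K_p = 25.
K_p = (25 − 1)/0.5462 = 43.9.

K_p = 43.9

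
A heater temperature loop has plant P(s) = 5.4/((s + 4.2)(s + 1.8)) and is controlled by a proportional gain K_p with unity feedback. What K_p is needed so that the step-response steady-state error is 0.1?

K_p = 12.6

The loop is type 0, so e_ss(step) = 1/(1 + K_pos) with K_pos = K_p·P(0).
P(0) = 0.7143. Require 1/(1 + K_p·0.7143) = 0.1, so 1 + 0.7143·K_p = 10.
K_p = (10 − 1)/0.7143 = 12.6.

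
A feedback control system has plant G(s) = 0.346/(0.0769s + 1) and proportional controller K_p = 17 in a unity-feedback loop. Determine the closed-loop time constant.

Closed loop: T(s) = K_p·G/(1+K_p·G) = 5.882/(0.0769s + 1 + 5.882), with pole at s = −(1 + 5.882)/0.0769 = −89.49.
Closed-loop time constant τ = 1/89.49 = 0.0112 s.

τ = 0.0112 s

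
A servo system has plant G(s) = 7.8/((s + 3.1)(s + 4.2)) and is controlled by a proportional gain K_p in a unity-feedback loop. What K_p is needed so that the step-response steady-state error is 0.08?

For a type-0 loop with proportional control, e_ss = 1/(1 + K_p·G(0)).
G(0) = 0.5991. Require 1/(1 + K_p·0.5991) = 0.08, so 1 + 0.5991·K_p = 12.5.
K_p = (12.5 − 1)/0.5991 = 19.2.

K_p = 19.2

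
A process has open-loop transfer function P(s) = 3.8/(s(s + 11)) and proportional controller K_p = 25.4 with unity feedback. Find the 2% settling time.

T_s ≈ 0.727 s

From 1 + K_pP(s) = 0: s² + 11s + 96.52 = 0 ⇒ ω_n = 9.824, ζ = 0.5598.
2% settling time T_s ≈ 4/(ζω_n) = 4/5.5 = 0.727 s.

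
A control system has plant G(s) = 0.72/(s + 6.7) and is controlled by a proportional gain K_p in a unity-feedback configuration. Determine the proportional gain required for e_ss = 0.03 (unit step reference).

Steady-state error for a unit step on this type-0 loop is 1/(1 + K_p·G(0)).
G(0) = 0.1075. Require 1/(1 + K_p·0.1075) = 0.03, so 1 + 0.1075·K_p = 33.33.
K_p = (33.33 − 1)/0.1075 = 301.

K_p = 301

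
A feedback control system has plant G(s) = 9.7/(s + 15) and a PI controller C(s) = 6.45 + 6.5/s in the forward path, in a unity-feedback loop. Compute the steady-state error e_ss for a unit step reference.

0

The open loop C(s)G(s) has a pole at the origin (type 1), so the static position error constant is infinite and e_ss = 1/(1+∞) = 0.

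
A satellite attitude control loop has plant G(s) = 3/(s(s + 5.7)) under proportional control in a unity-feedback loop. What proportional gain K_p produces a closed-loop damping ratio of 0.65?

K_p = 6.41

Closed-loop characteristic equation: s² + 5.7s + K_p·3 = 0.
So ω_n = √(3K_p) and 2ζω_n = 5.7, giving ζ = 5.7/(2√(3K_p)).
Setting ζ = 0.65: √(3K_p) = 5.7/(2·0.65) = 4.385, so K_p = 19.22/3 = 6.41.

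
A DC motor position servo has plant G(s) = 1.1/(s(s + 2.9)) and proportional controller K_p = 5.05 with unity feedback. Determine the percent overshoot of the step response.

From 1 + K_pG(s) = 0: s² + 2.9s + 5.555 = 0 ⇒ ω_n = 2.357, ζ = 0.6152.
%OS = 100·exp(−πζ/√(1−ζ²)) = 100·exp(−π·0.6152/√0.6215) = 8.62%.

8.62%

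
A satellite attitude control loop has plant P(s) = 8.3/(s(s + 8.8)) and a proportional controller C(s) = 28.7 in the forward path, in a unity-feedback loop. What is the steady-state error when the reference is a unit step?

The open loop C(s)P(s) has a pole at the origin (type 1), so the static position error constant is infinite and e_ss = 1/(1+∞) = 0.

0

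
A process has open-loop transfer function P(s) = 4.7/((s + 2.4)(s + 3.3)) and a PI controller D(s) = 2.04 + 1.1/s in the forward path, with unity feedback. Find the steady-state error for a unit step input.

The open loop D(s)P(s) has a pole at the origin (type 1), so the static position error constant is infinite and e_ss = 1/(1+∞) = 0.

0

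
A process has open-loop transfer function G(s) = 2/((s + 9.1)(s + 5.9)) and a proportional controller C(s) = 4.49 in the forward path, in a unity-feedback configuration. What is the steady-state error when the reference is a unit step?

The loop is type 0. Static position error constant K_pos = C(0)·G(0) = 4.49·0.03725 = 0.1673.
Steady-state error to a unit step: e_ss = 1/(1+K_pos) = 1/1.167 = 0.857.

0.857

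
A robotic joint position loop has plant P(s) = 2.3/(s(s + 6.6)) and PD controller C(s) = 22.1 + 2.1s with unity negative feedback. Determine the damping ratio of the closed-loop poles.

ζ = 0.802

Forward path: (22.1 + 2.1s)·2.3/(s(s+6.6)). The closed-loop characteristic equation is s² + (6.6 + 2.3·2.1)s + 2.3·22.1 = 0.
That is s² + 11.43s + 50.83 = 0, so ω_n = 7.13 rad/s and ζ = 11.43/(2·7.13) = 0.8016.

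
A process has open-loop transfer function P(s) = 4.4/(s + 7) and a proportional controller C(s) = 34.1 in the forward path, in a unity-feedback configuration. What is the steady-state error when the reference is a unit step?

0.0446

The loop is type 0. Static position error constant K_pos = C(0)·P(0) = 34.1·0.6286 = 21.43.
Steady-state error to a unit step: e_ss = 1/(1+K_pos) = 1/22.43 = 0.0446.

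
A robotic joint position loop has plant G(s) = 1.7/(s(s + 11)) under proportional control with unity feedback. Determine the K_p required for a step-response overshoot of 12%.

K_p = 56.9

From %OS = 100·exp(−πζ/√(1−ζ²)) = 12%, ζ = −ln(0.12)/√(π²+ln²(0.12)) = 0.5594.
Characteristic equation s² + 11s + 1.7K_p = 0 gives ζ = 11/(2√(1.7K_p)).
Setting ζ = 0.5594: √(1.7K_p) = 11/(2·0.5594) = 9.832, so K_p = 96.66/1.7 = 56.9.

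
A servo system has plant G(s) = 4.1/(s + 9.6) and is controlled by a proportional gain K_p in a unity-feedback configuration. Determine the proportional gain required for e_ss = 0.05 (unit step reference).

K_p = 44.5

Steady-state error for a unit step on this type-0 loop is 1/(1 + K_p·G(0)).
G(0) = 0.4271. Require 1/(1 + K_p·0.4271) = 0.05, so 1 + 0.4271·K_p = 20.
K_p = (20 − 1)/0.4271 = 44.5.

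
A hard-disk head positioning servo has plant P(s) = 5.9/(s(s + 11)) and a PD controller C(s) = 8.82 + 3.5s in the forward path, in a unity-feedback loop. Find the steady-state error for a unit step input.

0

The open loop C(s)P(s) has a pole at the origin (type 1), so the static position error constant is infinite and e_ss = 1/(1+∞) = 0.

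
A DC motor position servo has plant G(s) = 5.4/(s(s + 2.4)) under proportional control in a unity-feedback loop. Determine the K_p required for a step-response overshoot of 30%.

K_p = 2.08

From %OS = 100·exp(−πζ/√(1−ζ²)) = 30%, ζ = −ln(0.3)/√(π²+ln²(0.3)) = 0.3579.
Characteristic equation s² + 2.4s + 5.4K_p = 0 gives ζ = 2.4/(2√(5.4K_p)).
Setting ζ = 0.3579: √(5.4K_p) = 2.4/(2·0.3579) = 3.353, so K_p = 11.24/5.4 = 2.08.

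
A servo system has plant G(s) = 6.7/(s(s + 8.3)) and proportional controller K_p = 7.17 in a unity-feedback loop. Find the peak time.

Closed-loop characteristic equation: s² + 8.3s + 48.04 = 0, so ω_n = 6.931 rad/s and ζ = 8.3/(2·6.931) = 0.5988.
Damped frequency ω_d = ω_n√(1−ζ²) = 5.551 rad/s, so peak time T_p = π/ω_d = 0.566 s.

T_p = 0.566 s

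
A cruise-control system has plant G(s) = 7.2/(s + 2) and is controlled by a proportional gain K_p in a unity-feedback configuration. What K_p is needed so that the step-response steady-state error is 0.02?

K_p = 13.6

The loop is type 0, so e_ss(step) = 1/(1 + K_pos) with K_pos = K_p·G(0).
G(0) = 3.6. Require 1/(1 + K_p·3.6) = 0.02, so 1 + 3.6·K_p = 50.
K_p = (50 − 1)/3.6 = 13.6.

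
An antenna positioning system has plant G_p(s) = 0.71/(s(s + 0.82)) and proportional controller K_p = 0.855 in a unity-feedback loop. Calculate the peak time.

T_p = 4.74 s

The closed-loop denominator s² + 0.82s + 0.607 gives ω_n = √0.607 = 0.7791 and ζ = 0.82/(2ω_n) = 0.5262.
Damped frequency ω_d = ω_n√(1−ζ²) = 0.6625 rad/s, so peak time T_p = π/ω_d = 4.74 s.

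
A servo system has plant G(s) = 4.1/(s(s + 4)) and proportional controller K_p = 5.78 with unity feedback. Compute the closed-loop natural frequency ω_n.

The closed-loop denominator is s(s+4) + 5.78·4.1 = s² + 4s + 23.7.
Matching s² + 2ζω_n s + ω_n²: ω_n = √23.7 = 4.868 rad/s and 2ζω_n = 4, so ζ = 4/(2·4.868) = 0.411.

ω_n = 4.87 rad/s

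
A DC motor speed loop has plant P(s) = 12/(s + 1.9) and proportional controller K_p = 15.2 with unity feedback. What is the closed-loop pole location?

s = -184.3

Closed-loop transfer function: T(s) = K_p·P(s)/(1 + K_p·P(s)) = 182.4/(s + 1.9 + 182.4) = 182.4/(s + 184.3).
The closed-loop pole is at s = −184.3.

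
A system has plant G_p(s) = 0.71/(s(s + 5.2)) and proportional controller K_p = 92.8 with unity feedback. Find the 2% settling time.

T_s ≈ 1.54 s

Closed-loop characteristic equation: s² + 5.2s + 65.89 = 0, so ω_n = 8.117 rad/s and ζ = 5.2/(2·8.117) = 0.3203.
2% settling time T_s ≈ 4/(ζω_n) = 4/2.6 = 1.54 s.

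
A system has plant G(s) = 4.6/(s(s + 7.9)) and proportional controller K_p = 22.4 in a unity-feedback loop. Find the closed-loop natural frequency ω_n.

The closed-loop denominator is s(s+7.9) + 22.4·4.6 = s² + 7.9s + 103.
So ω_n² = 103 ⇒ ω_n = 10.15 rad/s, and ζ = 7.9/(2ω_n) = 0.389.

ω_n = 10.2 rad/s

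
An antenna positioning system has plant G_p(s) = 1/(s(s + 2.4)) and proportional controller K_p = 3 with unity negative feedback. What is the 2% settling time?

T_s ≈ 3.33 s

The closed-loop denominator s² + 2.4s + 3 gives ω_n = √3 = 1.732 and ζ = 2.4/(2ω_n) = 0.6928.
2% settling time T_s ≈ 4/(ζω_n) = 4/1.2 = 3.33 s.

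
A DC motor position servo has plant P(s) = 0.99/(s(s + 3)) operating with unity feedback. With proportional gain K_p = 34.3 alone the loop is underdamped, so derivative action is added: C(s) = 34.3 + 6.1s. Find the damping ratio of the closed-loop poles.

ζ = 0.776

Forward path: (34.3 + 6.1s)·0.99/(s(s+3)). The closed-loop characteristic equation is s² + (3 + 0.99·6.1)s + 0.99·34.3 = 0.
That is s² + 9.039s + 33.96 = 0, so ω_n = 5.827 rad/s and ζ = 9.039/(2·5.827) = 0.7756.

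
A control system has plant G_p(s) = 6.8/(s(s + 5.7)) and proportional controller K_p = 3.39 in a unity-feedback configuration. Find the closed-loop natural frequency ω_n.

The closed-loop denominator is s(s+5.7) + 3.39·6.8 = s² + 5.7s + 23.05.
Matching s² + 2ζω_n s + ω_n²: ω_n = √23.05 = 4.801 rad/s and 2ζω_n = 5.7, so ζ = 5.7/(2·4.801) = 0.594.

ω_n = 4.8 rad/s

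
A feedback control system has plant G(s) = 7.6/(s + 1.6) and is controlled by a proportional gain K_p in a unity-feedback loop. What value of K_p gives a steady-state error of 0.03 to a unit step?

K_p = 6.81

The loop is type 0, so e_ss(step) = 1/(1 + K_pos) with K_pos = K_p·G(0).
G(0) = 4.75. Require 1/(1 + K_p·4.75) = 0.03, so 1 + 4.75·K_p = 33.33.
K_p = (33.33 − 1)/4.75 = 6.81.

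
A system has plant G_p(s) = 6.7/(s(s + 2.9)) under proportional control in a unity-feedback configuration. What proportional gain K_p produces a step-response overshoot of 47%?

From %OS = 100·exp(−πζ/√(1−ζ²)) = 47%, ζ = −ln(0.47)/√(π²+ln²(0.47)) = 0.2337.
Characteristic equation s² + 2.9s + 6.7K_p = 0 gives ζ = 2.9/(2√(6.7K_p)).
Setting ζ = 0.2337: √(6.7K_p) = 2.9/(2·0.2337) = 6.205, so K_p = 38.5/6.7 = 5.75.

K_p = 5.75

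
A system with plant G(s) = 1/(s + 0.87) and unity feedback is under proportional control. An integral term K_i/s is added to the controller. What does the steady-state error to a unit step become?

0

Adding integral action puts a pole at s = 0 in the forward path, raising the system type to 1; a type-1 loop has zero steady-state error to a step.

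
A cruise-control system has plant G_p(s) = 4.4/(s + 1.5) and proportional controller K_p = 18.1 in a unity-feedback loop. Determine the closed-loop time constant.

Closed-loop transfer function: T(s) = K_p·G_p(s)/(1 + K_p·G_p(s)) = 79.64/(s + 1.5 + 79.64) = 79.64/(s + 81.14).
Time constant τ = 1/81.14 = 0.0123 s.

τ = 0.0123 s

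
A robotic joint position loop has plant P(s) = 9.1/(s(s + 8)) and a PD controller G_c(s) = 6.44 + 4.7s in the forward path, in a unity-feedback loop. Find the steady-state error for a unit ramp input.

The loop has one pole at the origin (type 1). Velocity error constant K_v = lim_{s→0} s·G_c(s)P(s) = 6.44·9.1/8 = 7.325.
Steady-state error to a unit ramp: e_ss = 1/K_v = 0.137.

0.137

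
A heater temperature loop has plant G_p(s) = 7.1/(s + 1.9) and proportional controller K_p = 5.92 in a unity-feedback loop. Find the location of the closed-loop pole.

s = -43.93

Closed-loop transfer function: T(s) = K_p·G_p(s)/(1 + K_p·G_p(s)) = 42.03/(s + 1.9 + 42.03) = 42.03/(s + 43.93).
The closed-loop pole is at s = −43.93.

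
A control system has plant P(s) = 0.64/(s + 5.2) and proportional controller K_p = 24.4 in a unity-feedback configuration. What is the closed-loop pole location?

Closed-loop transfer function: T(s) = K_p·P(s)/(1 + K_p·P(s)) = 15.62/(s + 5.2 + 15.62) = 15.62/(s + 20.82).
The closed-loop pole is at s = −20.82.

s = -20.82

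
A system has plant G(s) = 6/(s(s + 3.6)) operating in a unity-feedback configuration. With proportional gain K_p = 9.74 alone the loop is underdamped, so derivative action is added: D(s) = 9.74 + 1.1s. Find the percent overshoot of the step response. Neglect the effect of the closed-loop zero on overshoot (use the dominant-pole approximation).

Forward path: (9.74 + 1.1s)·6/(s(s+3.6)). The closed-loop characteristic equation is s² + (3.6 + 6·1.1)s + 6·9.74 = 0.
That is s² + 10.2s + 58.44 = 0, so ω_n = 7.645 rad/s and ζ = 10.2/(2·7.645) = 0.6671.
%OS = 100·exp(−πζ/√(1−ζ²)) = 6%.

6%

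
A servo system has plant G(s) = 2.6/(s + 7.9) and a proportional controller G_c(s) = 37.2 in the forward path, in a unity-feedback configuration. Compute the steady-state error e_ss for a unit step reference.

0.0755

The loop is type 0. Static position error constant K_pos = G_c(0)·G(0) = 37.2·0.3291 = 12.24.
Steady-state error to a unit step: e_ss = 1/(1+K_pos) = 1/13.24 = 0.0755.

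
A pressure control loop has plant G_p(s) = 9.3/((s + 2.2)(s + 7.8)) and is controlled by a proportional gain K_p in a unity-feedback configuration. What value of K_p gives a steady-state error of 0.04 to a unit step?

The loop is type 0, so e_ss(step) = 1/(1 + K_pos) with K_pos = K_p·G_p(0).
G_p(0) = 0.542. Require 1/(1 + K_p·0.542) = 0.04, so 1 + 0.542·K_p = 25.
K_p = (25 − 1)/0.542 = 44.3.

K_p = 44.3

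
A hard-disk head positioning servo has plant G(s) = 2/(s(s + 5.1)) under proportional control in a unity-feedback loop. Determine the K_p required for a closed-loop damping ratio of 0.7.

K_p = 6.64

Closed-loop characteristic equation: s² + 5.1s + K_p·2 = 0.
So ω_n = √(2K_p) and 2ζω_n = 5.1, giving ζ = 5.1/(2√(2K_p)).
Setting ζ = 0.7: √(2K_p) = 5.1/(2·0.7) = 3.643, so K_p = 13.27/2 = 6.64.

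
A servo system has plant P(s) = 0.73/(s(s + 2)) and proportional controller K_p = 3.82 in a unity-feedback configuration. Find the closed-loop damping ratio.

With unity feedback the closed-loop characteristic equation is s² + 2s + 3.82·0.73 = s² + 2s + 2.789 = 0.
Matching s² + 2ζω_n s + ω_n²: ω_n = √2.789 = 1.67 rad/s and 2ζω_n = 2, so ζ = 2/(2·1.67) = 0.599.

ζ = 0.599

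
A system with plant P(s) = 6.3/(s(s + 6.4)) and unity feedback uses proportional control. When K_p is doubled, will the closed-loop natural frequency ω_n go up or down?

increase

ω_n = √(6.3·K_p), which grows with K_p.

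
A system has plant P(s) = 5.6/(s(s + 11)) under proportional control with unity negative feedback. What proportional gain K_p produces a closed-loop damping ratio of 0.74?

Closed-loop characteristic equation: s² + 11s + K_p·5.6 = 0.
So ω_n = √(5.6K_p) and 2ζω_n = 11, giving ζ = 11/(2√(5.6K_p)).
Setting ζ = 0.74: √(5.6K_p) = 11/(2·0.74) = 7.432, so K_p = 55.24/5.6 = 9.86.

K_p = 9.86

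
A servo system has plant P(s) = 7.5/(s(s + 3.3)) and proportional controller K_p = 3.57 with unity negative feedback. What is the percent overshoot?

34.8%

From 1 + K_pP(s) = 0: s² + 3.3s + 26.77 = 0 ⇒ ω_n = 5.174, ζ = 0.3189.
%OS = 100·exp(−πζ/√(1−ζ²)) = 100·exp(−π·0.3189/√0.8983) = 34.8%.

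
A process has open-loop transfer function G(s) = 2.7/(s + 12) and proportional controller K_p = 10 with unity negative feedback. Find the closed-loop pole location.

Closed-loop transfer function: T(s) = K_p·G(s)/(1 + K_p·G(s)) = 27/(s + 12 + 27) = 27/(s + 39).
The closed-loop pole is at s = −39.

s = -39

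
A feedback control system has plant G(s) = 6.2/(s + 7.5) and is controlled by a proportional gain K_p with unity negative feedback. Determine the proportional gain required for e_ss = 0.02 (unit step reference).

K_p = 59.3

Steady-state error for a unit step on this type-0 loop is 1/(1 + K_p·G(0)).
G(0) = 0.8267. Require 1/(1 + K_p·0.8267) = 0.02, so 1 + 0.8267·K_p = 50.
K_p = (50 − 1)/0.8267 = 59.3.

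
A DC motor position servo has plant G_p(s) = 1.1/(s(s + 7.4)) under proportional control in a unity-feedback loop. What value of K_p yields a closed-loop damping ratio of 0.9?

Closed-loop characteristic equation: s² + 7.4s + K_p·1.1 = 0.
So ω_n = √(1.1K_p) and 2ζω_n = 7.4, giving ζ = 7.4/(2√(1.1K_p)).
Setting ζ = 0.9: √(1.1K_p) = 7.4/(2·0.9) = 4.111, so K_p = 16.9/1.1 = 15.4.

K_p = 15.4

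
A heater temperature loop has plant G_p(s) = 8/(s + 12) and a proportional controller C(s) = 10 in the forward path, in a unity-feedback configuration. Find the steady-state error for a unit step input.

0.13

The loop is type 0. Static position error constant K_pos = C(0)·G_p(0) = 10·0.6667 = 6.667.
Steady-state error to a unit step: e_ss = 1/(1+K_pos) = 1/7.667 = 0.13.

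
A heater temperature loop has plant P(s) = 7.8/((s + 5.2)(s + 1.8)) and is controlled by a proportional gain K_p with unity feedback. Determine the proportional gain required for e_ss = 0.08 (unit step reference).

For a type-0 loop with proportional control, e_ss = 1/(1 + K_p·P(0)).
P(0) = 0.8333. Require 1/(1 + K_p·0.8333) = 0.08, so 1 + 0.8333·K_p = 12.5.
K_p = (12.5 − 1)/0.8333 = 13.8.

K_p = 13.8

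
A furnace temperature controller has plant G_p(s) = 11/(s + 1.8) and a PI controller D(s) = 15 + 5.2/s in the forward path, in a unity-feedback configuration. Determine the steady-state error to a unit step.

The open loop D(s)G_p(s) has a pole at the origin (type 1), so the static position error constant is infinite and e_ss = 1/(1+∞) = 0.

0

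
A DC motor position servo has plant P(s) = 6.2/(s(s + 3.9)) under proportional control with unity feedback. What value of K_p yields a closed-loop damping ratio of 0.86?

K_p = 0.829

Closed-loop characteristic equation: s² + 3.9s + K_p·6.2 = 0.
So ω_n = √(6.2K_p) and 2ζω_n = 3.9, giving ζ = 3.9/(2√(6.2K_p)).
Setting ζ = 0.86: √(6.2K_p) = 3.9/(2·0.86) = 2.267, so K_p = 5.141/6.2 = 0.829.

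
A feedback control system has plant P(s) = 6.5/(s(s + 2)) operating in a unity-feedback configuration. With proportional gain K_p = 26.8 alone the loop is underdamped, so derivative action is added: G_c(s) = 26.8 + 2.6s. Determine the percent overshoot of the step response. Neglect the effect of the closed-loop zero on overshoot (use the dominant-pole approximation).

Forward path: (26.8 + 2.6s)·6.5/(s(s+2)). The closed-loop characteristic equation is s² + (2 + 6.5·2.6)s + 6.5·26.8 = 0.
That is s² + 18.9s + 174.2 = 0, so ω_n = 13.2 rad/s and ζ = 18.9/(2·13.2) = 0.716.
%OS = 100·exp(−πζ/√(1−ζ²)) = 3.99%.

3.99%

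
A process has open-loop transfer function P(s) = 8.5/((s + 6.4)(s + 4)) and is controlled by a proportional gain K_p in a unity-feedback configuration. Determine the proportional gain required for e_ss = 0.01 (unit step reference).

The loop is type 0, so e_ss(step) = 1/(1 + K_pos) with K_pos = K_p·P(0).
P(0) = 0.332. Require 1/(1 + K_p·0.332) = 0.01, so 1 + 0.332·K_p = 100.
K_p = (100 − 1)/0.332 = 298.

K_p = 298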